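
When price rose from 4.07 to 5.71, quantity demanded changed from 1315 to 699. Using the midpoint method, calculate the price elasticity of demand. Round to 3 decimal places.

-1.824

%ΔQ = (699 − 1315)/[(1315 + 699)/2] = -616/1007 ≈ -0.6117.
%ΔP = (5.71 − 4.07)/[(4.07 + 5.71)/2] = 1.64/4.89 ≈ 0.3354.
Arc elasticity E = %ΔQ/%ΔP ≈ -0.6117/0.3354 ≈ -1.824.
|E| > 1: demand is elastic over this range.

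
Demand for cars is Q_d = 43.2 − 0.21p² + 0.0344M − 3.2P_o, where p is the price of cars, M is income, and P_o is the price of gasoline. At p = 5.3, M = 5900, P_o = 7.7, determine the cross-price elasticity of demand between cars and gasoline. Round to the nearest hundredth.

First evaluate Q_d: 43.2 − 0.21(5.3)² + 0.0344(5900) − 3.2(7.7) = 43.2 − 5.8989 + 202.96 − 24.64 = 215.6211.
∂Q_d/∂P_o = −3.2, so E_xy = -3.2·(7.7/215.6211) ≈ -0.11.
E_xy < 0: the goods are complements.

-0.11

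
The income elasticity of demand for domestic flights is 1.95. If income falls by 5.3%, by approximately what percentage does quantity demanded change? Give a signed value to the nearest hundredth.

%ΔQ ≈ E × %ΔI = (1.95) × (-5.3%) ≈ -10.34%.

-10.34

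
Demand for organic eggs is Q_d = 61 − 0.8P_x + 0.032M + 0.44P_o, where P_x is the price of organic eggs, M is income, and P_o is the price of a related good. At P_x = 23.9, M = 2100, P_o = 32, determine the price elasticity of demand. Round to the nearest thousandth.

At the given point, Q_d = 61 − 0.8(23.9) + 0.032(2100) + 0.44(32) = 61 − 19.12 + 67.2 + 14.08 = 123.16.
∂Q_d/∂P_x = −0.8, so E_p = (−0.8)·(23.9/123.16) ≈ -0.155.
|E_p| < 1: demand is inelastic.

-0.155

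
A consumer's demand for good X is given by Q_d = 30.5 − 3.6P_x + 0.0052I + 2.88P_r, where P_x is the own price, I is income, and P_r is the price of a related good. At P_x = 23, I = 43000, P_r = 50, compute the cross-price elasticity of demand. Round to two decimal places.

First evaluate Q_d: 30.5 − 3.6(23) + 0.0052(43000) + 2.88(50) = 30.5 − 82.8 + 223.6 + 144 = 315.3.
∂Q_d/∂P_r = +2.88, so E_xy = 2.88·(50/315.3) ≈ 0.46.
E_xy > 0: the goods are substitutes.

0.46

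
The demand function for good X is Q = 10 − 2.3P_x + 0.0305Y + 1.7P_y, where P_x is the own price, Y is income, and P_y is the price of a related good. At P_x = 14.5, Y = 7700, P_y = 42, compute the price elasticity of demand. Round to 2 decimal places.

First evaluate Q: 10 − 2.3(14.5) + 0.0305(7700) + 1.7(42) = 10 − 33.35 + 234.85 + 71.4 = 282.9.
∂Q/∂P_x = −2.3, so E_p = (−2.3)·(14.5/282.9) ≈ -0.12.
|E_p| < 1: demand is inelastic.

-0.12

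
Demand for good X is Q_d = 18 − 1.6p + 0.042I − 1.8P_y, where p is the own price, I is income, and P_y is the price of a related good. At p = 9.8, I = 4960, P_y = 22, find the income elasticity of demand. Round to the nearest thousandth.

1.218

Evaluating quantity at (p, I, P_y) gives Q_d = 18 − 1.6(9.8) + 0.042(4960) − 1.8(22) = 18 − 15.68 + 208.32 − 39.6 = 171.04.
∂Q_d/∂I = +0.042, so E_I = 0.042·(4960/171.04) ≈ 1.218.
E_I > 1: normal good (luxury).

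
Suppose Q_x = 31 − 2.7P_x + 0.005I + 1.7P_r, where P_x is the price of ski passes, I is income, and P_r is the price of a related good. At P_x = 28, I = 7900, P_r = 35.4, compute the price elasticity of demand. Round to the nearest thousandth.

-1.373

Evaluating quantity at (P_x, I, P_r) gives Q_x = 31 − 2.7(28) + 0.005(7900) + 1.7(35.4) = 31 − 75.6 + 39.5 + 60.18 = 55.08.
∂Q_x/∂P_x = −2.7, so E_p = (−2.7)·(28/55.08) ≈ -1.373.
|E_p| > 1: demand is elastic.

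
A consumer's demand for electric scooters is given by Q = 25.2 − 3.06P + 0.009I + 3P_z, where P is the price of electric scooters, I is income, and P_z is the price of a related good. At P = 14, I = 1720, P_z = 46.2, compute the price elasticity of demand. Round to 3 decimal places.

At the given point, Q = 25.2 − 3.06(14) + 0.009(1720) + 3(46.2) = 25.2 − 42.84 + 15.48 + 138.6 = 136.44.
∂Q/∂P = −3.06, so E_p = (−3.06)·(14/136.44) ≈ -0.314.
|E_p| < 1: demand is inelastic.

-0.314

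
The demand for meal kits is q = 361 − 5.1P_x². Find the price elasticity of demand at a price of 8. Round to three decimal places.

-18.867

At P_x = 8, q = 34.6.
dq/dP_x = −2·5.1·P_x = −81.6.
Point elasticity E = (dq/dP_x)·(P_x/q) = -81.6 × 8/34.6 ≈ -18.867.
|E| > 1, so demand is elastic at this price.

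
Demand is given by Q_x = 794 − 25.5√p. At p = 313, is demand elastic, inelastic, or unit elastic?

At p = 313, Q_x = 342.8589.
dQ_x/dp = −25.5/(2√p) = −25.5/(2·17.6918).
Point elasticity E = (dQ_x/dp)·(p/Q_x) = -0.7207 × 313/342.8589 ≈ -0.658.
|E| ≈ 0.658 < 1, so demand is inelastic.

inelastic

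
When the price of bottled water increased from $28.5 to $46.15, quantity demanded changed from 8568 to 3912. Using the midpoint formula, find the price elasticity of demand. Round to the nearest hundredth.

%Δq = (3912 − 8568)/[(8568 + 3912)/2] = -4656/6240 ≈ -0.7462.
%ΔP = (46.15 − 28.5)/[(28.5 + 46.15)/2] = 17.65/37.325 ≈ 0.4729.
Arc elasticity E = %Δq/%ΔP ≈ -0.7462/0.4729 ≈ -1.58.
|E| > 1: demand is elastic over this range.

-1.58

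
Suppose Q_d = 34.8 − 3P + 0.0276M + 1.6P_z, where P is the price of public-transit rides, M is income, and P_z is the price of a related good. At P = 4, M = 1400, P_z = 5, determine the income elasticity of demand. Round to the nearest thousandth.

0.556

First evaluate Q_d: 34.8 − 3(4) + 0.0276(1400) + 1.6(5) = 34.8 − 12 + 38.64 + 8 = 69.44.
∂Q_d/∂M = +0.0276, so E_I = 0.0276·(1400/69.44) ≈ 0.556.
E_I ∈ (0,1): normal good (necessity).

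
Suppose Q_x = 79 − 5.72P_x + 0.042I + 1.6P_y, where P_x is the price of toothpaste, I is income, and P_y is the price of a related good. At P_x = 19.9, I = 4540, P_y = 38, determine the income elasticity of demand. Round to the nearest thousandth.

First evaluate Q_x: 79 − 5.72(19.9) + 0.042(4540) + 1.6(38) = 79 − 113.828 + 190.68 + 60.8 = 216.652.
∂Q_x/∂I = +0.042, so E_I = 0.042·(4540/216.652) ≈ 0.880.
E_I ∈ (0,1): normal good (necessity).

0.880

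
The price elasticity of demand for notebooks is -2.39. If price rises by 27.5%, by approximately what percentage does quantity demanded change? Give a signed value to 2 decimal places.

-65.73

%ΔQ ≈ E × %ΔP = (-2.39) × (27.5%) ≈ -65.73%.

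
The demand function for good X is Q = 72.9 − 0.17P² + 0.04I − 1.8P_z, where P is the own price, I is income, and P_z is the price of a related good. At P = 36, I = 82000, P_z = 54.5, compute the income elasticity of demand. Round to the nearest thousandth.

At the given point, Q = 72.9 − 0.17(36)² + 0.04(82000) − 1.8(54.5) = 72.9 − 220.32 + 3280 − 98.1 = 3034.48.
∂Q/∂I = +0.04, so E_I = 0.04·(82000/3034.48) ≈ 1.081.
E_I > 1: normal good (luxury).

1.081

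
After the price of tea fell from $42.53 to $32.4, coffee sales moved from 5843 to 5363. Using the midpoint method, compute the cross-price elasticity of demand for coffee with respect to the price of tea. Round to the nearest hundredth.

0.32

%ΔQ_x = (5363 − 5843)/[(5843+5363)/2] = -480/5603 ≈ -0.0857.
%ΔP_y = (32.4 − 42.53)/[(42.53+32.4)/2] ≈ -0.2704.
E_xy = -0.0857/-0.2704 ≈ 0.32.
E_xy > 0, so coffee and tea are substitutes.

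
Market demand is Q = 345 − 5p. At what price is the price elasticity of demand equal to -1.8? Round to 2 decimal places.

44.36

Set −bp/(a − bp) = −1.8 ⇒ bp = 1.8(a − bp) ⇒ bp(1+1.8) = 1.8·a.
p = 1.8·345/(5·2.8) ≈ 44.36.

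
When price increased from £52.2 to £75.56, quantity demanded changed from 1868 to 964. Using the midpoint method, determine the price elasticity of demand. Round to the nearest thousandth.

-1.746

%Δq = (964 − 1868)/[(1868 + 964)/2] = -904/1416 ≈ -0.6384.
%ΔP = (75.56 − 52.2)/[(52.2 + 75.56)/2] = 23.36/63.88 ≈ 0.3657.
Arc elasticity E = %Δq/%ΔP ≈ -0.6384/0.3657 ≈ -1.746.
|E| > 1: demand is elastic over this range.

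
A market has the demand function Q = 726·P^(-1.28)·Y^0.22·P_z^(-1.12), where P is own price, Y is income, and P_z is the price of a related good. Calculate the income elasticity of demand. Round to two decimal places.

0.22

For a Cobb–Douglas (constant-elasticity) form Q = A·Y^α·…, the elasticity with respect to Y equals the exponent α at every point.
Here the exponent on Y is 0.22, so the income elasticity of demand is 0.22.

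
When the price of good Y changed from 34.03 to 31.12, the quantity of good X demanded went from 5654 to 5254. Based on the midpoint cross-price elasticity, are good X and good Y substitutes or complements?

substitutes

%ΔQ_x = (5254 − 5654)/[(5654+5254)/2] = -400/5454 ≈ -0.0733.
%ΔP_y = (31.12 − 34.03)/[(34.03+31.12)/2] ≈ -0.0893.
E_xy = -0.0733/-0.0893 ≈ 0.821.
E_xy > 0, so the goods are substitutes.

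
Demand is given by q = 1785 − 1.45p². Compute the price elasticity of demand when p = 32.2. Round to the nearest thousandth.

-10.678

At p = 32.2, q = 281.582.
dq/dp = −2·1.45·p = −93.38.
Point elasticity E = (dq/dp)·(p/q) = -93.38 × 32.2/281.582 ≈ -10.678.
|E| > 1, so demand is elastic at this price.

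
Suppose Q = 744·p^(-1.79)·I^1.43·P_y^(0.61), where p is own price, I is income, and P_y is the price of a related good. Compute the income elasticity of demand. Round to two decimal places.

For a Cobb–Douglas (constant-elasticity) form Q = A·I^α·…, the elasticity with respect to I equals the exponent α at every point.
Here the exponent on I is 1.43, so the income elasticity of demand is 1.43.

1.43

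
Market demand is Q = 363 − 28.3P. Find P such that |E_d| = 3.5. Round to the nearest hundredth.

9.98

Set −bP/(a − bP) = −3.5 ⇒ bP = 3.5(a − bP) ⇒ bP(1+3.5) = 3.5·a.
P = 3.5·363/(28.3·4.5) ≈ 9.98.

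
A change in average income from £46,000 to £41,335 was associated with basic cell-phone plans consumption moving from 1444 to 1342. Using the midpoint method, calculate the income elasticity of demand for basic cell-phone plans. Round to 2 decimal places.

%ΔQ = (1342 − 1444)/[(1444+1342)/2] = -102/1393 ≈ -0.0732.
%ΔM = (41,335 − 46,000)/[(46,000+41,335)/2] = -4665/43667.5 ≈ -0.1068.
E_I = %ΔQ/%ΔM ≈ 0.69.
E_I ∈ (0,1): normal good (necessity).

0.69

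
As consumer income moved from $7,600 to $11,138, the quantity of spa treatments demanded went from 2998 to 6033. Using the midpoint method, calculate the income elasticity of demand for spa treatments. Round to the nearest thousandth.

%ΔQ = (6033 − 2998)/[(2998+6033)/2] = 3035/4515.5 ≈ 0.6721.
%ΔY = (11,138 − 7,600)/[(7,600+11,138)/2] = 3538/9369 ≈ 0.3776.
E_I = %ΔQ/%ΔY ≈ 1.780.
E_I > 1: normal good (luxury).

1.780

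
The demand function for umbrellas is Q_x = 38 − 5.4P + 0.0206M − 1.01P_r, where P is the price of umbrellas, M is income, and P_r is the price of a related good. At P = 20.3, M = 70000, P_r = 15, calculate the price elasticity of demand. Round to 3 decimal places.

-0.081

Q_x = 38 − 5.4(20.3) + 0.0206(70000) − 1.01(15) = 38 − 109.62 + 1442 − 15.15 = 1355.23.
∂Q_x/∂P = −5.4, so E_p = (−5.4)·(20.3/1355.23) ≈ -0.081.
|E_p| < 1: demand is inelastic.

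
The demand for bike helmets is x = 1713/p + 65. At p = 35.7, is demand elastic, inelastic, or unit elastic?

At p = 35.7, x = 112.9832.
dx/dp = −1713/p² = −1.3441.
Point elasticity E = (dx/dp)·(p/x) = -1.3441 × 35.7/112.9832 ≈ -0.425.
|E| ≈ 0.425 < 1, so demand is inelastic.

inelastic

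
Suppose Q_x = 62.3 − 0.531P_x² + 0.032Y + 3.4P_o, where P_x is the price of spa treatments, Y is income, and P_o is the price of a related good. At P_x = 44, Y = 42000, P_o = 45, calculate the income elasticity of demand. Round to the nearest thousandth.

First evaluate Q_x: 62.3 − 0.531(44)² + 0.032(42000) + 3.4(45) = 62.3 − 1028.016 + 1344 + 153 = 531.284.
∂Q_x/∂Y = +0.032, so E_I = 0.032·(42000/531.284) ≈ 2.530.
E_I > 1: normal good (luxury).

2.530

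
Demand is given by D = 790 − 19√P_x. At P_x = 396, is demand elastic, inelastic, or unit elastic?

inelastic

At P_x = 396, D = 411.9048.
dD/dP_x = −19/(2√P_x) = −19/(2·19.8997).
Point elasticity E = (dD/dP_x)·(P_x/D) = -0.4774 × 396/411.9048 ≈ -0.459.
|E| ≈ 0.459 < 1, so demand is inelastic.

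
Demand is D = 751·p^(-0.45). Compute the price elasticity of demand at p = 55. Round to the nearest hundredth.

-0.45

For a Cobb–Douglas (constant-elasticity) form D = A·p^α·…, the elasticity with respect to p equals the exponent α at every point.
Here the exponent on p is -0.45, so the price elasticity of demand is -0.45.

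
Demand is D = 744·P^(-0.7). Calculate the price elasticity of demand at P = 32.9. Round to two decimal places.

For a Cobb–Douglas (constant-elasticity) form D = A·P^α·…, the elasticity with respect to P equals the exponent α at every point.
Here the exponent on P is -0.7, so the price elasticity of demand is -0.70.

-0.70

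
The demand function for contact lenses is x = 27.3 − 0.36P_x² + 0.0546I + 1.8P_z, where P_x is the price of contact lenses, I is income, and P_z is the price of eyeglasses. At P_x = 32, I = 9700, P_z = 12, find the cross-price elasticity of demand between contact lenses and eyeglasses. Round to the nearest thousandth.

0.103

Substituting, x = 27.3 − 0.36(32)² + 0.0546(9700) + 1.8(12) = 27.3 − 368.64 + 529.62 + 21.6 = 209.88.
∂x/∂P_z = +1.8, so E_xy = 1.8·(12/209.88) ≈ 0.103.
E_xy > 0: the goods are substitutes.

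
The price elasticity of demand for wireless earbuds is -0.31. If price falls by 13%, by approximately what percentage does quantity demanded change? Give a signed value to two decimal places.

%ΔQ ≈ E × %ΔP = (-0.31) × (-13%) = 4.03%.

4.03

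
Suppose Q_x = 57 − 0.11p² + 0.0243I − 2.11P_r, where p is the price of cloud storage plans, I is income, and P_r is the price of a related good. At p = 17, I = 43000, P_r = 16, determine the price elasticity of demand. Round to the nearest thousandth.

-0.061

First evaluate Q_x: 57 − 0.11(17)² + 0.0243(43000) − 2.11(16) = 57 − 31.79 + 1044.9 − 33.76 = 1036.35.
∂Q_x/∂p = −2·0.11·p = -3.74, so E_p = -3.74·(17/1036.35) ≈ -0.061.
|E_p| < 1: demand is inelastic.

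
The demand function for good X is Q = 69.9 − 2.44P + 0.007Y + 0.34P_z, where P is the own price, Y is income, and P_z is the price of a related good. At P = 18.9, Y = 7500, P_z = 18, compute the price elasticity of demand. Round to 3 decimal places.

-0.560

First evaluate Q: 69.9 − 2.44(18.9) + 0.007(7500) + 0.34(18) = 69.9 − 46.116 + 52.5 + 6.12 = 82.404.
∂Q/∂P = −2.44, so E_p = (−2.44)·(18.9/82.404) ≈ -0.560.
|E_p| < 1: demand is inelastic.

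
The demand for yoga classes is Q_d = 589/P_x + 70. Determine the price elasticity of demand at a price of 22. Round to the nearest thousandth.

-0.277

At P_x = 22, Q_d = 96.7727.
dQ_d/dP_x = −589/P_x² = −1.2169.
Point elasticity E = (dQ_d/dP_x)·(P_x/Q_d) = -1.2169 × 22/96.7727 ≈ -0.277.
|E| < 1, so demand is inelastic at this price.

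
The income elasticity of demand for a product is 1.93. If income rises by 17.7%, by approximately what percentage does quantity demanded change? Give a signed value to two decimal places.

%ΔQ ≈ E × %ΔI = (1.93) × (17.7%) ≈ 34.16%.

34.16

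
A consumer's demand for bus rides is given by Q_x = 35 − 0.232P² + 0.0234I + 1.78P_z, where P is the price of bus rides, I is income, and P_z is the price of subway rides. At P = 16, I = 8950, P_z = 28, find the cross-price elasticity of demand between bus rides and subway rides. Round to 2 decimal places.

Q_x = 35 − 0.232(16)² + 0.0234(8950) + 1.78(28) = 35 − 59.392 + 209.43 + 49.84 = 234.878.
∂Q_x/∂P_z = +1.78, so E_xy = 1.78·(28/234.878) ≈ 0.21.
E_xy > 0: the goods are substitutes.

0.21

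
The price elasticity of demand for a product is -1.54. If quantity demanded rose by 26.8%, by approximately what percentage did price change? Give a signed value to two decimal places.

%ΔQ ≈ E × %ΔP ⇒ %ΔP = %ΔQ / E = (26.8%)/(-1.54) ≈ -17.40%.

-17.40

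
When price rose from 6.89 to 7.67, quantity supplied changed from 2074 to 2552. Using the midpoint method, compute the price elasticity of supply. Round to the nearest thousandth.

1.929

%Δq = (2552 − 2074)/[(2074 + 2552)/2] = 478/2313 ≈ 0.2067.
%ΔP = (7.67 − 6.89)/[(6.89 + 7.67)/2] = 0.78/7.28 ≈ 0.1071.
Arc elasticity E = %Δq/%ΔP ≈ 0.2067/0.1071 ≈ 1.929.
|E| > 1: supply is elastic over this range.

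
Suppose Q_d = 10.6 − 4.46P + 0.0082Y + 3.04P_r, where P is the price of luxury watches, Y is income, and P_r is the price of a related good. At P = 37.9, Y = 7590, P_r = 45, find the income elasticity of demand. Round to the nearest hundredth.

1.53

Substituting, Q_d = 10.6 − 4.46(37.9) + 0.0082(7590) + 3.04(45) = 10.6 − 169.034 + 62.238 + 136.8 = 40.604.
∂Q_d/∂Y = +0.0082, so E_I = 0.0082·(7590/40.604) ≈ 1.53.
E_I > 1: normal good (luxury).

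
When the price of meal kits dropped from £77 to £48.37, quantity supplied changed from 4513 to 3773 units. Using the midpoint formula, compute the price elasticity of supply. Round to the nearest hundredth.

0.39

%ΔQ = (3773 − 4513)/[(4513 + 3773)/2] = -740/4143 ≈ -0.1786.
%Δp = (48.37 − 77)/[(77 + 48.37)/2] = -28.63/62.685 ≈ -0.4567.
Arc elasticity E = %ΔQ/%Δp ≈ -0.1786/-0.4567 ≈ 0.39.
|E| < 1: supply is inelastic over this range.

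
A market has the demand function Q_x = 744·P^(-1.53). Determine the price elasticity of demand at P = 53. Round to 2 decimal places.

For a Cobb–Douglas (constant-elasticity) form Q_x = A·P^α·…, the elasticity with respect to P equals the exponent α at every point.
Here the exponent on P is -1.53, so the price elasticity of demand is -1.53.

-1.53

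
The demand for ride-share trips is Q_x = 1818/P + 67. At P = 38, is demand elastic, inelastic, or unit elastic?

inelastic

At P = 38, Q_x = 114.8421.
dQ_x/dP = −1818/P² = −1.259.
Point elasticity E = (dQ_x/dP)·(P/Q_x) = -1.259 × 38/114.8421 ≈ -0.417.
|E| ≈ 0.417 < 1, so demand is inelastic.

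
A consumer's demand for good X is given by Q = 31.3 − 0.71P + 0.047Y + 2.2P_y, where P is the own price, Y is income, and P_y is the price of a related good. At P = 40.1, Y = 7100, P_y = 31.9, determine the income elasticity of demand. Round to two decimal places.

0.82

Evaluating quantity at (P, Y, P_y) gives Q = 31.3 − 0.71(40.1) + 0.047(7100) + 2.2(31.9) = 31.3 − 28.471 + 333.7 + 70.18 = 406.709.
∂Q/∂Y = +0.047, so E_I = 0.047·(7100/406.709) ≈ 0.82.
E_I ∈ (0,1): normal good (necessity).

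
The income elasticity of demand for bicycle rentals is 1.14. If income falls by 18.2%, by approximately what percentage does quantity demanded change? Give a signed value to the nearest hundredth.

-20.75

%ΔQ ≈ E × %ΔI = (1.14) × (-18.2%) ≈ -20.75%.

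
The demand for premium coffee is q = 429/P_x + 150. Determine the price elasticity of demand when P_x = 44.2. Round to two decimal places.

At P_x = 44.2, q = 159.7059.
dq/dP_x = −429/P_x² = −0.2196.
Point elasticity E = (dq/dP_x)·(P_x/q) = -0.2196 × 44.2/159.7059 ≈ -0.06.
|E| < 1, so demand is inelastic at this price.

-0.06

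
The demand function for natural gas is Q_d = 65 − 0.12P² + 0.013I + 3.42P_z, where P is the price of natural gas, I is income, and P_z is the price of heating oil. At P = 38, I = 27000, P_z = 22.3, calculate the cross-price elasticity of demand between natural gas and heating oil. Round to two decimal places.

Evaluating quantity at (P, I, P_z) gives Q_d = 65 − 0.12(38)² + 0.013(27000) + 3.42(22.3) = 65 − 173.28 + 351 + 76.266 = 318.986.
∂Q_d/∂P_z = +3.42, so E_xy = 3.42·(22.3/318.986) ≈ 0.24.
E_xy > 0: the goods are substitutes.

0.24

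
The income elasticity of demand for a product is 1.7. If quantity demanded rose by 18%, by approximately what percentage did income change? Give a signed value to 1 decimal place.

%ΔQ ≈ E × %ΔI ⇒ %ΔI = %ΔQ / E = (18%)/(1.7) ≈ 10.6%.

10.6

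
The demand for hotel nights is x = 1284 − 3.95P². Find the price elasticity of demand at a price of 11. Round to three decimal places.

At P = 11, x = 806.05.
dx/dP = −2·3.95·P = −86.9.
Point elasticity E = (dx/dP)·(P/x) = -86.9 × 11/806.05 ≈ -1.186.
|E| > 1, so demand is elastic at this price.

-1.186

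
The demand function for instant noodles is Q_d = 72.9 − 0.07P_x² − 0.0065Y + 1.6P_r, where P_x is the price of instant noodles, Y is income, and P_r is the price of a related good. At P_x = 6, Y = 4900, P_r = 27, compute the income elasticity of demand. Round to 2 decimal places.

At the given point, Q_d = 72.9 − 0.07(6)² − 0.0065(4900) + 1.6(27) = 72.9 − 2.52 − 31.85 + 43.2 = 81.73.
∂Q_d/∂Y = −0.0065, so E_I = -0.0065·(4900/81.73) ≈ -0.39.
E_I < 0: inferior good.

-0.39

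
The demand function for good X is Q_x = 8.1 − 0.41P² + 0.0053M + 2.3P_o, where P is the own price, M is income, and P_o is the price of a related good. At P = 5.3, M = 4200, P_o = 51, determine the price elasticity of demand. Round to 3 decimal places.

At the given point, Q_x = 8.1 − 0.41(5.3)² + 0.0053(4200) + 2.3(51) = 8.1 − 11.5169 + 22.26 + 117.3 = 136.1431.
∂Q_x/∂P = −2·0.41·P = -4.346, so E_p = -4.346·(5.3/136.1431) ≈ -0.169.
|E_p| < 1: demand is inelastic.

-0.169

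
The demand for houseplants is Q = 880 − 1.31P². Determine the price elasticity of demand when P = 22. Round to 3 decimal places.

-5.156

At P = 22, Q = 245.96.
dQ/dP = −2·1.31·P = −57.64.
Point elasticity E = (dQ/dP)·(P/Q) = -57.64 × 22/245.96 ≈ -5.156.
|E| > 1, so demand is elastic at this price.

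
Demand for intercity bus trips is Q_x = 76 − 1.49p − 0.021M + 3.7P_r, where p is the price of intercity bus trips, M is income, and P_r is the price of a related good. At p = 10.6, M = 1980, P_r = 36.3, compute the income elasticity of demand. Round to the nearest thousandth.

-0.272

At the given point, Q_x = 76 − 1.49(10.6) − 0.021(1980) + 3.7(36.3) = 76 − 15.794 − 41.58 + 134.31 = 152.936.
∂Q_x/∂M = −0.021, so E_I = -0.021·(1980/152.936) ≈ -0.272.
E_I < 0: inferior good.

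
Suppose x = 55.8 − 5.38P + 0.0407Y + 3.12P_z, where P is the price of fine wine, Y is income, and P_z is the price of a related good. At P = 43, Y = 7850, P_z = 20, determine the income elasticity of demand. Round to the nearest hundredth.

1.55

x = 55.8 − 5.38(43) + 0.0407(7850) + 3.12(20) = 55.8 − 231.34 + 319.495 + 62.4 = 206.355.
∂x/∂Y = +0.0407, so E_I = 0.0407·(7850/206.355) ≈ 1.55.
E_I > 1: normal good (luxury).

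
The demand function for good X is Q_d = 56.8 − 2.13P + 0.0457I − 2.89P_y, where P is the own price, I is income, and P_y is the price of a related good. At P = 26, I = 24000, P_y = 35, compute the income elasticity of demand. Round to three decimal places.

1.100

First evaluate Q_d: 56.8 − 2.13(26) + 0.0457(24000) − 2.89(35) = 56.8 − 55.38 + 1096.8 − 101.15 = 997.07.
∂Q_d/∂I = +0.0457, so E_I = 0.0457·(24000/997.07) ≈ 1.100.
E_I > 1: normal good (luxury).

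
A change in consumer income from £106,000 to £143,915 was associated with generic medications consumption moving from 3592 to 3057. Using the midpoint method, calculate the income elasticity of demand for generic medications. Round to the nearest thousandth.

%ΔQ = (3057 − 3592)/[(3592+3057)/2] = -535/3324.5 ≈ -0.1609.
%ΔY = (143,915 − 106,000)/[(106,000+143,915)/2] = 37915/124957.5 ≈ 0.3034.
E_I = %ΔQ/%ΔY ≈ -0.530.
E_I < 0: inferior good.

-0.530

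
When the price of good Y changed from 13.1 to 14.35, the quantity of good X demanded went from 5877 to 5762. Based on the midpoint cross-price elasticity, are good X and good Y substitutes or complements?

complements

%ΔQ_x = (5762 − 5877)/[(5877+5762)/2] = -115/5819.5 ≈ -0.0198.
%ΔP_y = (14.35 − 13.1)/[(13.1+14.35)/2] ≈ 0.0911.
E_xy = -0.0198/0.0911 ≈ -0.217.
E_xy < 0, so the goods are complements.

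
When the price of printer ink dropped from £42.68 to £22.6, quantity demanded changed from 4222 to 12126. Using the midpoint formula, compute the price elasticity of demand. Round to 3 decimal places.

-1.572

%Δq = (12126 − 4222)/[(4222 + 12126)/2] = 7904/8174 ≈ 0.9670.
%ΔP = (22.6 − 42.68)/[(42.68 + 22.6)/2] = -20.08/32.64 ≈ -0.6152.
Arc elasticity E = %Δq/%ΔP ≈ 0.9670/-0.6152 ≈ -1.572.
|E| > 1: demand is elastic over this range.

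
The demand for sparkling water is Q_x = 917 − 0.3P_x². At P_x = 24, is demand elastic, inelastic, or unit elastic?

inelastic

At P_x = 24, Q_x = 744.2.
dQ_x/dP_x = −2·0.3·P_x = −14.4.
Point elasticity E = (dQ_x/dP_x)·(P_x/Q_x) = -14.4 × 24/744.2 ≈ -0.464.
|E| ≈ 0.464 < 1, so demand is inelastic.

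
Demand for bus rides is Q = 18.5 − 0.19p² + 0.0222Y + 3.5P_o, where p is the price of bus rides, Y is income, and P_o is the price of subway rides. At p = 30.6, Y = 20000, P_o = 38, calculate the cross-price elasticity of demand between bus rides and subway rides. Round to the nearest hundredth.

0.32

Substituting, Q = 18.5 − 0.19(30.6)² + 0.0222(20000) + 3.5(38) = 18.5 − 177.9084 + 444 + 133 = 417.5916.
∂Q/∂P_o = +3.5, so E_xy = 3.5·(38/417.5916) ≈ 0.32.
E_xy > 0: the goods are substitutes.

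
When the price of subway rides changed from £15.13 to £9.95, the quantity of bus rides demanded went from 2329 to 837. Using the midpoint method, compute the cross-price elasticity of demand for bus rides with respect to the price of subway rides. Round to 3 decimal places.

%ΔQ_x = (837 − 2329)/[(2329+837)/2] = -1492/1583 ≈ -0.9425.
%ΔP_y = (9.95 − 15.13)/[(15.13+9.95)/2] ≈ -0.4131.
E_xy = -0.9425/-0.4131 ≈ 2.282.
E_xy > 0, so bus rides and subway rides are substitutes.

2.282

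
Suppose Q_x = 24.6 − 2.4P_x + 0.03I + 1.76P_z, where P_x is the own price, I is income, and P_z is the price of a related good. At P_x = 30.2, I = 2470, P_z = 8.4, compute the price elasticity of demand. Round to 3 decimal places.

-1.768

At the given point, Q_x = 24.6 − 2.4(30.2) + 0.03(2470) + 1.76(8.4) = 24.6 − 72.48 + 74.1 + 14.784 = 41.004.
∂Q_x/∂P_x = −2.4, so E_p = (−2.4)·(30.2/41.004) ≈ -1.768.
|E_p| > 1: demand is elastic.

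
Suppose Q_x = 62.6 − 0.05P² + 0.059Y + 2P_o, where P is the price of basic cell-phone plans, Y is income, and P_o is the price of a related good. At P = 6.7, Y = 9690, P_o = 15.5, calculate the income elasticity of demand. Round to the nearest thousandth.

At the given point, Q_x = 62.6 − 0.05(6.7)² + 0.059(9690) + 2(15.5) = 62.6 − 2.2445 + 571.71 + 31 = 663.0655.
∂Q_x/∂Y = +0.059, so E_I = 0.059·(9690/663.0655) ≈ 0.862.
E_I ∈ (0,1): normal good (necessity).

0.862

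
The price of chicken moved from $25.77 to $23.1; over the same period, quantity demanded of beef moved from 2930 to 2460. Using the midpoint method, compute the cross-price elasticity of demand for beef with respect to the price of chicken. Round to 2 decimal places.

1.60

%ΔQ_x = (2460 − 2930)/[(2930+2460)/2] = -470/2695 ≈ -0.1744.
%ΔP_y = (23.1 − 25.77)/[(25.77+23.1)/2] ≈ -0.1093.
E_xy = -0.1744/-0.1093 ≈ 1.60.
E_xy > 0, so beef and chicken are substitutes.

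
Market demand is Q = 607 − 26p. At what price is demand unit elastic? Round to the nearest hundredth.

For linear demand Q = a − bp, E = −bp/(a − bp). |E| = 1 ⇒ bp = a − bp ⇒ p = a/(2b).
p = 607/(2·26) ≈ 11.67.

11.67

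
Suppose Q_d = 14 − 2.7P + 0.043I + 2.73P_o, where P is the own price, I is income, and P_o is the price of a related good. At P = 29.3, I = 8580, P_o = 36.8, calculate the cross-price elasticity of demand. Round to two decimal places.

0.25

Substituting, Q_d = 14 − 2.7(29.3) + 0.043(8580) + 2.73(36.8) = 14 − 79.11 + 368.94 + 100.464 = 404.294.
∂Q_d/∂P_o = +2.73, so E_xy = 2.73·(36.8/404.294) ≈ 0.25.
E_xy > 0: the goods are substitutes.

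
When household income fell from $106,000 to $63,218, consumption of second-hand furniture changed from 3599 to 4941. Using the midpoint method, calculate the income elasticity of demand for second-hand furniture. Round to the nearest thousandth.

-0.622

%ΔQ = (4941 − 3599)/[(3599+4941)/2] = 1342/4270 ≈ 0.3143.
%ΔI = (63,218 − 106,000)/[(106,000+63,218)/2] = -42782/84609 ≈ -0.5056.
E_I = %ΔQ/%ΔI ≈ -0.622.
E_I < 0: inferior good.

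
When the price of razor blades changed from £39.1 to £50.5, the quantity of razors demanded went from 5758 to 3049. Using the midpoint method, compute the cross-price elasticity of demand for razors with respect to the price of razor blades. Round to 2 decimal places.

%ΔQ_x = (3049 − 5758)/[(5758+3049)/2] = -2709/4403.5 ≈ -0.6152.
%ΔP_y = (50.5 − 39.1)/[(39.1+50.5)/2] ≈ 0.2545.
E_xy = -0.6152/0.2545 ≈ -2.42.
E_xy < 0, so razors and razor blades are complements.

-2.42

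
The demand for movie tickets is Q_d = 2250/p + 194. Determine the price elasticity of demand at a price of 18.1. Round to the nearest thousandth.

-0.391

At p = 18.1, Q_d = 318.3094.
dQ_d/dp = −2250/p² = −6.8679.
Point elasticity E = (dQ_d/dp)·(p/Q_d) = -6.8679 × 18.1/318.3094 ≈ -0.391.
|E| < 1, so demand is inelastic at this price.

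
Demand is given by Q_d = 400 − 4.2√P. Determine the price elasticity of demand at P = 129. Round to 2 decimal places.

-0.07

At P = 129, Q_d = 352.2972.
dQ_d/dP = −4.2/(2√P) = −4.2/(2·11.3578).
Point elasticity E = (dQ_d/dP)·(P/Q_d) = -0.1849 × 129/352.2972 ≈ -0.07.
|E| < 1, so demand is inelastic at this price.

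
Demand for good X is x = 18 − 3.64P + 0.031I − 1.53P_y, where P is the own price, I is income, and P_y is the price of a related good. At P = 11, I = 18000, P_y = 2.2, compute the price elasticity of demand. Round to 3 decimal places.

First evaluate x: 18 − 3.64(11) + 0.031(18000) − 1.53(2.2) = 18 − 40.04 + 558 − 3.366 = 532.594.
∂x/∂P = −3.64, so E_p = (−3.64)·(11/532.594) ≈ -0.075.
|E_p| < 1: demand is inelastic.

-0.075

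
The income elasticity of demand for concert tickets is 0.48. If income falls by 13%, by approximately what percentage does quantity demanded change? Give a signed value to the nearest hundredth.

-6.24

%ΔQ ≈ E × %ΔI = (0.48) × (-13%) = -6.24%.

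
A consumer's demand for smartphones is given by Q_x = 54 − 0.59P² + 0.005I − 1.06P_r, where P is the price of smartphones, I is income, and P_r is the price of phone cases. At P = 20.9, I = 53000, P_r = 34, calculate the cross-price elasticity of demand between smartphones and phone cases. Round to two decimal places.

Q_x = 54 − 0.59(20.9)² + 0.005(53000) − 1.06(34) = 54 − 257.7179 + 265 − 36.04 = 25.2421.
∂Q_x/∂P_r = −1.06, so E_xy = -1.06·(34/25.2421) ≈ -1.43.
E_xy < 0: the goods are complements.

-1.43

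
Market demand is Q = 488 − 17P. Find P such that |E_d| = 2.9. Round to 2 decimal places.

Set −bP/(a − bP) = −2.9 ⇒ bP = 2.9(a − bP) ⇒ bP(1+2.9) = 2.9·a.
P = 2.9·488/(17·3.9) ≈ 21.35.

21.35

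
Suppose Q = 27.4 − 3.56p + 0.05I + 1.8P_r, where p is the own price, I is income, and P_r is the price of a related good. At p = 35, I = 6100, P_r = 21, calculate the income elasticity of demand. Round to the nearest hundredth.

First evaluate Q: 27.4 − 3.56(35) + 0.05(6100) + 1.8(21) = 27.4 − 124.6 + 305 + 37.8 = 245.6.
∂Q/∂I = +0.05, so E_I = 0.05·(6100/245.6) ≈ 1.24.
E_I > 1: normal good (luxury).

1.24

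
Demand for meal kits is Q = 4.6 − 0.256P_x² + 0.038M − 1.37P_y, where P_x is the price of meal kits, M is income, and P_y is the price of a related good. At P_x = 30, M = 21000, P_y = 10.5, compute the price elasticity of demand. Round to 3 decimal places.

-0.826

At the given point, Q = 4.6 − 0.256(30)² + 0.038(21000) − 1.37(10.5) = 4.6 − 230.4 + 798 − 14.385 = 557.815.
∂Q/∂P_x = −2·0.256·P_x = -15.36, so E_p = -15.36·(30/557.815) ≈ -0.826.
|E_p| < 1: demand is inelastic.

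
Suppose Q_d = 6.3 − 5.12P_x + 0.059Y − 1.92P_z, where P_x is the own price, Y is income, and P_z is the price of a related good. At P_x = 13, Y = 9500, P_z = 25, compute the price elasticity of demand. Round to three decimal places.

At the given point, Q_d = 6.3 − 5.12(13) + 0.059(9500) − 1.92(25) = 6.3 − 66.56 + 560.5 − 48 = 452.24.
∂Q_d/∂P_x = −5.12, so E_p = (−5.12)·(13/452.24) ≈ -0.147.
|E_p| < 1: demand is inelastic.

-0.147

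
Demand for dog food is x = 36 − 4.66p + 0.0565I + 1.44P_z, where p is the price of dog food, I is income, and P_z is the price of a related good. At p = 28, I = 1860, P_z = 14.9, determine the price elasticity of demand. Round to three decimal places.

x = 36 − 4.66(28) + 0.0565(1860) + 1.44(14.9) = 36 − 130.48 + 105.09 + 21.456 = 32.066.
∂x/∂p = −4.66, so E_p = (−4.66)·(28/32.066) ≈ -4.069.
|E_p| > 1: demand is elastic.

-4.069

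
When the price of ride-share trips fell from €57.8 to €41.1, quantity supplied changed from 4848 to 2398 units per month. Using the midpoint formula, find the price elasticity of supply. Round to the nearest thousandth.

2.002

%Δq = (2398 − 4848)/[(4848 + 2398)/2] = -2450/3623 ≈ -0.6762.
%ΔP = (41.1 − 57.8)/[(57.8 + 41.1)/2] = -16.7/49.45 ≈ -0.3377.
Arc elasticity E = %Δq/%ΔP ≈ -0.6762/-0.3377 ≈ 2.002.
|E| > 1: supply is elastic over this range.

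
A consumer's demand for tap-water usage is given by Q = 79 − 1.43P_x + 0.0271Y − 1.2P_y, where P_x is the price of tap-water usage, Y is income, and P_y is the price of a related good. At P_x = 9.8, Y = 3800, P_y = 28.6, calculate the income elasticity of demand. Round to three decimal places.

0.771

Q = 79 − 1.43(9.8) + 0.0271(3800) − 1.2(28.6) = 79 − 14.014 + 102.98 − 34.32 = 133.646.
∂Q/∂Y = +0.0271, so E_I = 0.0271·(3800/133.646) ≈ 0.771.
E_I ∈ (0,1): normal good (necessity).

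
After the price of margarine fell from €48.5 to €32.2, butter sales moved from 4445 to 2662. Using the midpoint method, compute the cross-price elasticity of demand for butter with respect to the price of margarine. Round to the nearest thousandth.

%ΔQ_x = (2662 − 4445)/[(4445+2662)/2] = -1783/3553.5 ≈ -0.5018.
%ΔP_y = (32.2 − 48.5)/[(48.5+32.2)/2] ≈ -0.4040.
E_xy = -0.5018/-0.4040 ≈ 1.242.
E_xy > 0, so butter and margarine are substitutes.

1.242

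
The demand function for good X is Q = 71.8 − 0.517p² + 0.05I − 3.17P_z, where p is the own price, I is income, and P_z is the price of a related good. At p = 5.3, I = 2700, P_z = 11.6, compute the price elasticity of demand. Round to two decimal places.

-0.19

At the given point, Q = 71.8 − 0.517(5.3)² + 0.05(2700) − 3.17(11.6) = 71.8 − 14.5225 + 135 − 36.772 = 155.5055.
∂Q/∂p = −2·0.517·p = -5.4802, so E_p = -5.4802·(5.3/155.5055) ≈ -0.19.
|E_p| < 1: demand is inelastic.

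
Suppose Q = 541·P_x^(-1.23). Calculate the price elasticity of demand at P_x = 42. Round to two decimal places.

-1.23

For a Cobb–Douglas (constant-elasticity) form Q = A·P_x^α·…, the elasticity with respect to P_x equals the exponent α at every point.
Here the exponent on P_x is -1.23, so the price elasticity of demand is -1.23.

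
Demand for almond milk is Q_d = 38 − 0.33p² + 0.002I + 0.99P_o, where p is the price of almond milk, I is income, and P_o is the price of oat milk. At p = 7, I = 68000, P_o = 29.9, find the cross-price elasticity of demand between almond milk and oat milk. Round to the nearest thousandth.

Evaluating quantity at (p, I, P_o) gives Q_d = 38 − 0.33(7)² + 0.002(68000) + 0.99(29.9) = 38 − 16.17 + 136 + 29.601 = 187.431.
∂Q_d/∂P_o = +0.99, so E_xy = 0.99·(29.9/187.431) ≈ 0.158.
E_xy > 0: the goods are substitutes.

0.158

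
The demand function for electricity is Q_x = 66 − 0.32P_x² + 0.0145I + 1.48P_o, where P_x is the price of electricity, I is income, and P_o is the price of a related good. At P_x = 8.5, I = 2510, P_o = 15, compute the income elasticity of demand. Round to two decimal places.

Evaluating quantity at (P_x, I, P_o) gives Q_x = 66 − 0.32(8.5)² + 0.0145(2510) + 1.48(15) = 66 − 23.12 + 36.395 + 22.2 = 101.475.
∂Q_x/∂I = +0.0145, so E_I = 0.0145·(2510/101.475) ≈ 0.36.
E_I ∈ (0,1): normal good (necessity).

0.36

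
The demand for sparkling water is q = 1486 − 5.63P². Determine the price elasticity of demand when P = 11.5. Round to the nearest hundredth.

-2.01

At P = 11.5, q = 741.4325.
dq/dP = −2·5.63·P = −129.49.
Point elasticity E = (dq/dP)·(P/q) = -129.49 × 11.5/741.4325 ≈ -2.01.
|E| > 1, so demand is elastic at this price.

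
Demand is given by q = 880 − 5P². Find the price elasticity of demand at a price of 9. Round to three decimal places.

-1.705

At P = 9, q = 475.
dq/dP = −2·5·P = −90.
Point elasticity E = (dq/dP)·(P/q) = -90 × 9/475 ≈ -1.705.
|E| > 1, so demand is elastic at this price.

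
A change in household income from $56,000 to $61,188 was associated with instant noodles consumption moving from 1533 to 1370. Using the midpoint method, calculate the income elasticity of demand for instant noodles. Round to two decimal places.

-1.27

%ΔQ = (1370 − 1533)/[(1533+1370)/2] = -163/1451.5 ≈ -0.1123.
%ΔI = (61,188 − 56,000)/[(56,000+61,188)/2] = 5188/58594 ≈ 0.0885.
E_I = %ΔQ/%ΔI ≈ -1.27.
E_I < 0: inferior good.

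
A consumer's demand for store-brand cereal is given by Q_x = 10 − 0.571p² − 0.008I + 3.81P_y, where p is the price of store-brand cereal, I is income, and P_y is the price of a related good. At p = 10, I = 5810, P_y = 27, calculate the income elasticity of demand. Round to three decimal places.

-5.003

Evaluating quantity at (p, I, P_y) gives Q_x = 10 − 0.571(10)² − 0.008(5810) + 3.81(27) = 10 − 57.1 − 46.48 + 102.87 = 9.29.
∂Q_x/∂I = −0.008, so E_I = -0.008·(5810/9.29) ≈ -5.003.
E_I < 0: inferior good.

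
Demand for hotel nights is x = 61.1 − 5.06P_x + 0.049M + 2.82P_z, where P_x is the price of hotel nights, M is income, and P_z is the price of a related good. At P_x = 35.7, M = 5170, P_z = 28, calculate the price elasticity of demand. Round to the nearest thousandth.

-0.849

x = 61.1 − 5.06(35.7) + 0.049(5170) + 2.82(28) = 61.1 − 180.642 + 253.33 + 78.96 = 212.748.
∂x/∂P_x = −5.06, so E_p = (−5.06)·(35.7/212.748) ≈ -0.849.
|E_p| < 1: demand is inelastic.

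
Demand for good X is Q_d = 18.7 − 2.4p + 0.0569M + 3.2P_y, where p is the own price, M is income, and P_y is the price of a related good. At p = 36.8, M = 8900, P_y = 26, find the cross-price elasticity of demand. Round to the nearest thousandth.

At the given point, Q_d = 18.7 − 2.4(36.8) + 0.0569(8900) + 3.2(26) = 18.7 − 88.32 + 506.41 + 83.2 = 519.99.
∂Q_d/∂P_y = +3.2, so E_xy = 3.2·(26/519.99) ≈ 0.160.
E_xy > 0: the goods are substitutes.

0.160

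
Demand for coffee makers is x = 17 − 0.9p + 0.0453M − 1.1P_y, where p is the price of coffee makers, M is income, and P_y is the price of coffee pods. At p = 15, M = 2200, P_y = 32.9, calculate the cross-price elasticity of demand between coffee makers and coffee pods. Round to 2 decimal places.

-0.54

Substituting, x = 17 − 0.9(15) + 0.0453(2200) − 1.1(32.9) = 17 − 13.5 + 99.66 − 36.19 = 66.97.
∂x/∂P_y = −1.1, so E_xy = -1.1·(32.9/66.97) ≈ -0.54.
E_xy < 0: the goods are complements.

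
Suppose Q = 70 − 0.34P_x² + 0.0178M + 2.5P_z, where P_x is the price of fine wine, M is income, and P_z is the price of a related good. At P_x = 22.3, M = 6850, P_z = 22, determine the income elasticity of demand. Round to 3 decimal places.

First evaluate Q: 70 − 0.34(22.3)² + 0.0178(6850) + 2.5(22) = 70 − 169.0786 + 121.93 + 55 = 77.8514.
∂Q/∂M = +0.0178, so E_I = 0.0178·(6850/77.8514) ≈ 1.566.
E_I > 1: normal good (luxury).

1.566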